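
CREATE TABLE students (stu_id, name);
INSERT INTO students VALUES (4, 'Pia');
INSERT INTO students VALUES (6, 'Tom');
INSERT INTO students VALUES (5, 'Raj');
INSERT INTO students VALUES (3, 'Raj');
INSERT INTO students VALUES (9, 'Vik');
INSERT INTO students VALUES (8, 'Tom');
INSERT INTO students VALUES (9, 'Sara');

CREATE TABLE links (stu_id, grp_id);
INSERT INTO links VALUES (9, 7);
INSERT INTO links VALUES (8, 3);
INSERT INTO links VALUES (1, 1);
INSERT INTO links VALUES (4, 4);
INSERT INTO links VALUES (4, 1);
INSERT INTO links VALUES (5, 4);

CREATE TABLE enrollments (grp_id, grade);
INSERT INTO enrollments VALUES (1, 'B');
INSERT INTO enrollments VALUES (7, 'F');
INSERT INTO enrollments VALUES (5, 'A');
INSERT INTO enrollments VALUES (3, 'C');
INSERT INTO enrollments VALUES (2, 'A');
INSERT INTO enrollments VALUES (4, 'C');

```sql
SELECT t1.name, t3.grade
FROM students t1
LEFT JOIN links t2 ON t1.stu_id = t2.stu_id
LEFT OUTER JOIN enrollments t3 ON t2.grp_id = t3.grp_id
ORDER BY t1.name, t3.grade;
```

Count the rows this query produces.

8

Evaluate left to right. First `students t1 LEFT JOIN links t2` on stu_id: 8 row(s).
Then LEFT JOIN `enrollments t3` on grp_id: each of those 8 rows is kept; rows whose t2.grp_id has no match in t3 get NULL for t3's columns.
Result: 8 row(s).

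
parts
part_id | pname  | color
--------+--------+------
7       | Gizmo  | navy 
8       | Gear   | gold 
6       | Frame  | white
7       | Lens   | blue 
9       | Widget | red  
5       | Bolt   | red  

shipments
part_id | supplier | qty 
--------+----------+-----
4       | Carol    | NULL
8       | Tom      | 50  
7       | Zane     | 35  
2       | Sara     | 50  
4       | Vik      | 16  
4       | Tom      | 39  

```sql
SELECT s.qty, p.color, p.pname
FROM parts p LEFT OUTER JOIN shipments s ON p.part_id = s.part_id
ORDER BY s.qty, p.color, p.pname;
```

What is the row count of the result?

6

LEFT JOIN keeps every row from `parts`; unmatched rows get NULL for `shipments`'s columns.
Matching on p.part_id = s.part_id.
- part_id=7: 1 matching s row(s), so 1 row(s) emitted.
- part_id=8: 1 matching s row(s), so 1 row(s) emitted.
- part_id=6: no s row matches, row kept with s columns NULL.
- part_id=7: 1 matching s row(s), so 1 row(s) emitted.
- part_id=9: no s row matches, row kept with s columns NULL.
- part_id=5: no s row matches, row kept with s columns NULL.
Total: 3 matched + 3 padded = 6 rows.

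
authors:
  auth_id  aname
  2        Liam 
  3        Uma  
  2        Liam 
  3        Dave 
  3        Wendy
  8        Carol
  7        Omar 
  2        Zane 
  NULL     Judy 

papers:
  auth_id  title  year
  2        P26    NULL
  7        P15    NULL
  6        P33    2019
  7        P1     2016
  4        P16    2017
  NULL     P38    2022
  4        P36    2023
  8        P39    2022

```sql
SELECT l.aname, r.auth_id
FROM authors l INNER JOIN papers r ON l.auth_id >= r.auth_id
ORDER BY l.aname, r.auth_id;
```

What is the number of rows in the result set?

INNER JOIN keeps only pairs where the ON condition holds.
Matching on l.auth_id >= r.auth_id. A NULL in a compared column never satisfies the condition.
- l[0] auth_id=2 → 1 match(es) in r → 1 row(s).
- l[1] auth_id=3 → 1 match(es) in r → 1 row(s).
- l[2] auth_id=2 → 1 match(es) in r → 1 row(s).
- l[3] auth_id=3 → 1 match(es) in r → 1 row(s).
- l[4] auth_id=3 → 1 match(es) in r → 1 row(s).
- l[5] auth_id=8 → 7 match(es) in r → 7 row(s).
- l[6] auth_id=7 → 6 match(es) in r → 6 row(s).
- l[7] auth_id=2 → 1 match(es) in r → 1 row(s).
- l[8] auth_id=NULL → no match; dropped.
Total: 19 rows.

19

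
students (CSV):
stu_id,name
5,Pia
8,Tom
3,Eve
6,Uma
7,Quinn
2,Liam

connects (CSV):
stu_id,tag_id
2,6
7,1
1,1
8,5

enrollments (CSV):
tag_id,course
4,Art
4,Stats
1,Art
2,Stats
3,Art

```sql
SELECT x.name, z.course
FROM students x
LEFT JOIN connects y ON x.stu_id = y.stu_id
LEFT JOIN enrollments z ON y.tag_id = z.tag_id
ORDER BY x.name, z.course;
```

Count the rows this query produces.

Joins associate left-to-right: students LEFT JOIN connects on stu_id gives 6 intermediate row(s).
Then LEFT JOIN `enrollments z` on tag_id: each of those 6 rows is kept; rows whose y.tag_id has no match in z get NULL for z's columns.
Result: 6 row(s).

6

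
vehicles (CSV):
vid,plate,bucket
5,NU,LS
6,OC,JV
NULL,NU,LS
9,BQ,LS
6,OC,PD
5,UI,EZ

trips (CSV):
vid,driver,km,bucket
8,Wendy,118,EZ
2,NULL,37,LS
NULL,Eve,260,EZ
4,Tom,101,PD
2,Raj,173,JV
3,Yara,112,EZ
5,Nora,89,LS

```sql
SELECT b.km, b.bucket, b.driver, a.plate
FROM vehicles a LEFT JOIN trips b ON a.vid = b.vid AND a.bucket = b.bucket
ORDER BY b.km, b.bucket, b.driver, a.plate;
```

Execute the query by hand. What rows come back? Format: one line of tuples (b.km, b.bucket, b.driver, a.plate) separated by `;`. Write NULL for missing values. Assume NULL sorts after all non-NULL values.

(89, LS, Nora, NU); (NULL, NULL, NULL, BQ); (NULL, NULL, NULL, NU); (NULL, NULL, NULL, OC); (NULL, NULL, NULL, OC); (NULL, NULL, NULL, UI)

LEFT JOIN keeps every row from `vehicles`; unmatched rows get NULL for `trips`'s columns.
Matching on a.vid = b.vid AND a.bucket = b.bucket. A NULL in a compared column never satisfies the condition.
- a (vid=5, bucket=LS) pairs with 1 row(s) of b.
- a (vid=6, bucket=JV) has no partner → padded with NULL.
- a (vid=NULL, bucket=LS) has no partner → padded with NULL.
- a (vid=9, bucket=LS) has no partner → padded with NULL.
- a (vid=6, bucket=PD) has no partner → padded with NULL.
- a (vid=5, bucket=EZ) has no partner → padded with NULL.
After projecting and ordering:
b.km | b.bucket | b.driver | a.plate
89 | LS | Nora | NU
NULL | NULL | NULL | BQ
NULL | NULL | NULL | NU
NULL | NULL | NULL | OC
NULL | NULL | NULL | OC
NULL | NULL | NULL | UI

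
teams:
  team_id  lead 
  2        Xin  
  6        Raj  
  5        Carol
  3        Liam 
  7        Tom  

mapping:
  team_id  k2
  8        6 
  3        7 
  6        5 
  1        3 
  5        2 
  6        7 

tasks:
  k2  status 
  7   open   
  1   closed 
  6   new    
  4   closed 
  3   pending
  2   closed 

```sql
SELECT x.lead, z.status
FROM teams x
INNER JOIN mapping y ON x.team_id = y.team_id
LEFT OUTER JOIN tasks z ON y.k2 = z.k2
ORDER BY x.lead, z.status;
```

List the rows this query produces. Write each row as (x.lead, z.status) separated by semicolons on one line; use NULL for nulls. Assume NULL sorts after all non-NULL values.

Evaluate left to right. First `teams x INNER JOIN mapping y` on team_id: 4 row(s).
Then LEFT JOIN `tasks z` on k2: each of those 4 rows is kept; rows whose y.k2 has no match in z get NULL for z's columns.

(Carol, closed); (Liam, open); (Raj, open); (Raj, NULL)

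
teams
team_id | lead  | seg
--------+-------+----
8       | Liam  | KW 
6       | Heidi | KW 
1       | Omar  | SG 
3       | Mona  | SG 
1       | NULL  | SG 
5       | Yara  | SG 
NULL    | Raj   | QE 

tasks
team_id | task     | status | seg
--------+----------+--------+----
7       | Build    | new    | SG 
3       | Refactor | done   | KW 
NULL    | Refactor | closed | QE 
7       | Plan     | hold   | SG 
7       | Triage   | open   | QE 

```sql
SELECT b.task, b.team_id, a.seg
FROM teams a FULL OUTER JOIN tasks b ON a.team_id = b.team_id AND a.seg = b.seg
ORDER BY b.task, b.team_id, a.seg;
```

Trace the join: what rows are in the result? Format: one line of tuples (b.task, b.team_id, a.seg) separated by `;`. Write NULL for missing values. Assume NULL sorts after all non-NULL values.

FULL OUTER JOIN keeps every row from both sides; unmatched rows get NULL for the other side's columns.
Matching on a.team_id = b.team_id AND a.seg = b.seg. A NULL in a compared column never satisfies the condition.
- a (team_id=8, seg=KW) has no partner → padded with NULL.
- a (team_id=6, seg=KW) has no partner → padded with NULL.
- a (team_id=1, seg=SG) has no partner → padded with NULL.
- a (team_id=3, seg=SG) has no partner → padded with NULL.
- a (team_id=1, seg=SG) has no partner → padded with NULL.
- a (team_id=5, seg=SG) has no partner → padded with NULL.
- a (team_id=NULL, seg=QE) has no partner → padded with NULL.
- 5 row(s) from b found no a partner → padded with NULL.

(Build, 7, NULL); (Plan, 7, NULL); (Refactor, 3, NULL); (Refactor, NULL, NULL); (Triage, 7, NULL); (NULL, NULL, KW); (NULL, NULL, KW); (NULL, NULL, QE); (NULL, NULL, SG); (NULL, NULL, SG); (NULL, NULL, SG); (NULL, NULL, SG)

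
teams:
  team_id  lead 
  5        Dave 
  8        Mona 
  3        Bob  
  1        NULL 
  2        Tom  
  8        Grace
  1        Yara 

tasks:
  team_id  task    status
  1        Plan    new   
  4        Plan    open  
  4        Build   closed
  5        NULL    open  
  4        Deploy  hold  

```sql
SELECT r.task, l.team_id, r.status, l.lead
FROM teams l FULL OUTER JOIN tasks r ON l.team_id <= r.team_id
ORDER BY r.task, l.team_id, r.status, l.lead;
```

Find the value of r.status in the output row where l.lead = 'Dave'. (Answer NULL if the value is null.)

FULL OUTER JOIN keeps every row from both sides; unmatched rows get NULL for the other side's columns.
Matching on l.team_id <= r.team_id.
Matched pairs: 19; unmatched l rows kept: 2; unmatched r rows kept: 0.

open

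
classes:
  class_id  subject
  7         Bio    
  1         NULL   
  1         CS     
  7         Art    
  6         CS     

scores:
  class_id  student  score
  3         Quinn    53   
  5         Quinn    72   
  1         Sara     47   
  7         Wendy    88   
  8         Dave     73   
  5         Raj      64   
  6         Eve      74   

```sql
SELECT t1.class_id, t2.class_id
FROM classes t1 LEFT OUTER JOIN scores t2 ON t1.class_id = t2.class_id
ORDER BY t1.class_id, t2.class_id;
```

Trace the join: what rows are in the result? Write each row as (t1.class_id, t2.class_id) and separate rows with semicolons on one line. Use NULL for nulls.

(1, 1); (1, 1); (6, 6); (7, 7); (7, 7)

LEFT JOIN keeps every row from `classes`; unmatched rows get NULL for `scores`'s columns.
Matching on t1.class_id = t2.class_id.
- t1[0] class_id=7 → 1 match(es) in t2 → 1 row(s).
- t1[1] class_id=1 → 1 match(es) in t2 → 1 row(s).
- t1[2] class_id=1 → 1 match(es) in t2 → 1 row(s).
- t1[3] class_id=7 → 1 match(es) in t2 → 1 row(s).
- t1[4] class_id=6 → 1 match(es) in t2 → 1 row(s).
After projecting and ordering:
t1.class_id | t2.class_id
1 | 1
1 | 1
6 | 6
7 | 7
7 | 7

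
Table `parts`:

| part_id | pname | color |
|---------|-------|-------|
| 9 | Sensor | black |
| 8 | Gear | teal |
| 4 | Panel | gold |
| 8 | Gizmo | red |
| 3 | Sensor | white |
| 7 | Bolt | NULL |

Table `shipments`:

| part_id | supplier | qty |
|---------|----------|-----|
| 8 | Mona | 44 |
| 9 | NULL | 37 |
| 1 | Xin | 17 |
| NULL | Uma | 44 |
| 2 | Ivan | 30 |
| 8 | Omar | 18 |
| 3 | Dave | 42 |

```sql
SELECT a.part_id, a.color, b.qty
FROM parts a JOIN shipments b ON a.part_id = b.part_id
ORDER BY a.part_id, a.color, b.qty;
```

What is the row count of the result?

INNER JOIN keeps only pairs where the ON condition holds.
Matching on a.part_id = b.part_id. A NULL in a compared column never satisfies the condition.
Matched pairs: 6.
Total: 6 rows.

6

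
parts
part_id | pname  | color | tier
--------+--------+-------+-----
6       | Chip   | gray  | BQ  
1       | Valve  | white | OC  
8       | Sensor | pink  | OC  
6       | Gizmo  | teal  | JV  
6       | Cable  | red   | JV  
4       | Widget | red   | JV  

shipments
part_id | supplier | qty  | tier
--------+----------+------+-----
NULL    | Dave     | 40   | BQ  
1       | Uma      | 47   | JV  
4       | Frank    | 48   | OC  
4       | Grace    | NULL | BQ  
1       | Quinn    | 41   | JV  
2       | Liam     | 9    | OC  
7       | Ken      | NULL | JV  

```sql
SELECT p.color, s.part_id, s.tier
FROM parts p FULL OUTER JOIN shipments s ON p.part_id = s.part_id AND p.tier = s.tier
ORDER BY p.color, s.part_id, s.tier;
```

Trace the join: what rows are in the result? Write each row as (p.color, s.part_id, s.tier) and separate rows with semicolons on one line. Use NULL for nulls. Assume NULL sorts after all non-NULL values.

(gray, NULL, NULL); (pink, NULL, NULL); (red, NULL, NULL); (red, NULL, NULL); (teal, NULL, NULL); (white, NULL, NULL); (NULL, 1, JV); (NULL, 1, JV); (NULL, 2, OC); (NULL, 4, BQ); (NULL, 4, OC); (NULL, 7, JV); (NULL, NULL, BQ)

FULL OUTER JOIN keeps every row from both sides; unmatched rows get NULL for the other side's columns.
Matching on p.part_id = s.part_id AND p.tier = s.tier. A NULL in a compared column never satisfies the condition.
Matched pairs: 0; unmatched p rows kept: 6; unmatched s rows kept: 7.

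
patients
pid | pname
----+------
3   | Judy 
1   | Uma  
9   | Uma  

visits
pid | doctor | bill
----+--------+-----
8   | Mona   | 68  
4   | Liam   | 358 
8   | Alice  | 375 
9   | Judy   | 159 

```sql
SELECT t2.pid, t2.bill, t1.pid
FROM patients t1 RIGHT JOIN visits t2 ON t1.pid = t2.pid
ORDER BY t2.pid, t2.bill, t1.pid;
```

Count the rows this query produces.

4

RIGHT JOIN keeps every row from `visits`; unmatched rows get NULL for `patients`'s columns.
Matching on t1.pid = t2.pid.
- t1[0] pid=3 → no match.
- t1[1] pid=1 → no match.
- t1[2] pid=9 → 1 match(es) in t2 → 1 row(s).
- plus 3 unmatched t2 row(s), each kept with NULL t1 columns.
Total: 1 matched + 3 padded = 4 rows.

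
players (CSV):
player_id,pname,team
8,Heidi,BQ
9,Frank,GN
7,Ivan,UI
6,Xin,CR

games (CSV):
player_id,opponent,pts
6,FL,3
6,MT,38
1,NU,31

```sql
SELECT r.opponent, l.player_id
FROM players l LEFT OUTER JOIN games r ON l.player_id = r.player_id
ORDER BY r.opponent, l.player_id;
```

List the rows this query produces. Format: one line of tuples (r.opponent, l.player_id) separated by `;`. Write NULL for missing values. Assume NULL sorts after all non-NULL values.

(FL, 6); (MT, 6); (NULL, 7); (NULL, 8); (NULL, 9)

LEFT JOIN keeps every row from `players`; unmatched rows get NULL for `games`'s columns.
Matching on l.player_id = r.player_id.
- l (player_id=8) has no partner → padded with NULL.
- l (player_id=9) has no partner → padded with NULL.
- l (player_id=7) has no partner → padded with NULL.
- l (player_id=6) pairs with 2 row(s) of r.
After projecting and ordering:
r.opponent | l.player_id
FL | 6
MT | 6
NULL | 7
NULL | 8
NULL | 9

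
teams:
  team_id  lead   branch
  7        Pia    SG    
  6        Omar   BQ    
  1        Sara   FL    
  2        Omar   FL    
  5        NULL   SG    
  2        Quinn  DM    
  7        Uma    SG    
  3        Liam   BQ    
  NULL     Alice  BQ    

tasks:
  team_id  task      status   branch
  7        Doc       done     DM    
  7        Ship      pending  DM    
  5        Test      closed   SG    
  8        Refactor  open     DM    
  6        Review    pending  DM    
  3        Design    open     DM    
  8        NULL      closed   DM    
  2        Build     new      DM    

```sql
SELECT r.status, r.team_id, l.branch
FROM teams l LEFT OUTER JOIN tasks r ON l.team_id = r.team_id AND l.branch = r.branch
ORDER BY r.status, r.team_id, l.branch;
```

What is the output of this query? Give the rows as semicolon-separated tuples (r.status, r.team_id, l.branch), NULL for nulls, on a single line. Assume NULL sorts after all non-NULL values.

LEFT JOIN keeps every row from `teams`; unmatched rows get NULL for `tasks`'s columns.
Matching on l.team_id = r.team_id AND l.branch = r.branch. A NULL in a compared column never satisfies the condition.
- team_id=7, branch=SG: no r row matches, row kept with r columns NULL.
- team_id=6, branch=BQ: no r row matches, row kept with r columns NULL.
- team_id=1, branch=FL: no r row matches, row kept with r columns NULL.
- team_id=2, branch=FL: no r row matches, row kept with r columns NULL.
- team_id=5, branch=SG: 1 matching r row(s), so 1 row(s) emitted.
- team_id=2, branch=DM: 1 matching r row(s), so 1 row(s) emitted.
- team_id=7, branch=SG: no r row matches, row kept with r columns NULL.
- team_id=3, branch=BQ: no r row matches, row kept with r columns NULL.
- team_id=NULL, branch=BQ: no r row matches, row kept with r columns NULL.
After projecting and ordering:
r.status | r.team_id | l.branch
closed | 5 | SG
new | 2 | DM
NULL | NULL | BQ
NULL | NULL | BQ
NULL | NULL | BQ
NULL | NULL | FL
NULL | NULL | FL
NULL | NULL | SG
NULL | NULL | SG

(closed, 5, SG); (new, 2, DM); (NULL, NULL, BQ); (NULL, NULL, BQ); (NULL, NULL, BQ); (NULL, NULL, FL); (NULL, NULL, FL); (NULL, NULL, SG); (NULL, NULL, SG)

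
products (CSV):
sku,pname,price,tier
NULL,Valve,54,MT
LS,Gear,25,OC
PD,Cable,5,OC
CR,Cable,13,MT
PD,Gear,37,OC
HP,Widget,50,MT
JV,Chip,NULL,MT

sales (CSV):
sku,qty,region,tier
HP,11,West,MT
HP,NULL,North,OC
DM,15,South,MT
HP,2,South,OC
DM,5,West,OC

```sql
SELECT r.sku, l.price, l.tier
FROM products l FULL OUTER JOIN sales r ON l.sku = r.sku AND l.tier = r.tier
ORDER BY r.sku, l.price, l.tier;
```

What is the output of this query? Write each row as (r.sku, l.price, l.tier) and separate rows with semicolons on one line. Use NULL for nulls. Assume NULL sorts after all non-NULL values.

(DM, NULL, NULL); (DM, NULL, NULL); (HP, 50, MT); (HP, NULL, NULL); (HP, NULL, NULL); (NULL, 5, OC); (NULL, 13, MT); (NULL, 25, OC); (NULL, 37, OC); (NULL, 54, MT); (NULL, NULL, MT)

FULL OUTER JOIN keeps every row from both sides; unmatched rows get NULL for the other side's columns.
Matching on l.sku = r.sku AND l.tier = r.tier. A NULL in a compared column never satisfies the condition.
Matched pairs: 1; unmatched l rows kept: 6; unmatched r rows kept: 4.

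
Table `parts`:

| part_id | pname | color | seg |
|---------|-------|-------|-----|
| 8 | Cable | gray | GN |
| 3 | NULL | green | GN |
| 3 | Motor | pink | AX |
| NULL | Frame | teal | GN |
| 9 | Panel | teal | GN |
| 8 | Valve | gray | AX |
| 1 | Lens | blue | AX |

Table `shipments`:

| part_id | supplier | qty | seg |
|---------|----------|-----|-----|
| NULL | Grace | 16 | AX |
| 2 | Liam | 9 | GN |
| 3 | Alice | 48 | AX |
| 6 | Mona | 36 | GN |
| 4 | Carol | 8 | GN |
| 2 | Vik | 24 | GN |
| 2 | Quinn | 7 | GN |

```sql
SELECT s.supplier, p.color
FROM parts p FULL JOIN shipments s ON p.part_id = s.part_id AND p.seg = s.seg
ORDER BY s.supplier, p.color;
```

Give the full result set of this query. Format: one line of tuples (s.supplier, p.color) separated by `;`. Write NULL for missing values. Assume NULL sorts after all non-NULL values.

FULL OUTER JOIN keeps every row from both sides; unmatched rows get NULL for the other side's columns.
Matching on p.part_id = s.part_id AND p.seg = s.seg. A NULL in a compared column never satisfies the condition.
- p[0] part_id=8, seg=GN → no match; kept with NULLs on the s side.
- p[1] part_id=3, seg=GN → no match; kept with NULLs on the s side.
- p[2] part_id=3, seg=AX → 1 match(es) in s → 1 row(s).
- p[3] part_id=NULL, seg=GN → no match; kept with NULLs on the s side.
- p[4] part_id=9, seg=GN → no match; kept with NULLs on the s side.
- p[5] part_id=8, seg=AX → no match; kept with NULLs on the s side.
- p[6] part_id=1, seg=AX → no match; kept with NULLs on the s side.
- 6 row(s) from s found no p partner → padded with NULL.

(Alice, pink); (Carol, NULL); (Grace, NULL); (Liam, NULL); (Mona, NULL); (Quinn, NULL); (Vik, NULL); (NULL, blue); (NULL, gray); (NULL, gray); (NULL, green); (NULL, teal); (NULL, teal)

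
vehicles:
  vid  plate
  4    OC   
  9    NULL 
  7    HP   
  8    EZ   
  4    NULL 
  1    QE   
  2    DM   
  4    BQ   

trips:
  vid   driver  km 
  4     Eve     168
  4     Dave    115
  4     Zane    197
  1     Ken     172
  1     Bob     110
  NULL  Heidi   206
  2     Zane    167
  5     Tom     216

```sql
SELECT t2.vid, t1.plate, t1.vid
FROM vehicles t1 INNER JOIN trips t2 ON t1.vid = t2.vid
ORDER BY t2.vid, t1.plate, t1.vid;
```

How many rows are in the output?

INNER JOIN keeps only pairs where the ON condition holds.
Matching on t1.vid = t2.vid. A NULL in a compared column never satisfies the condition.
- t1 row (vid=4): matches 3 t2 row(s) → 3 output row(s).
- t1 row (vid=9): no match → dropped.
- t1 row (vid=7): no match → dropped.
- t1 row (vid=8): no match → dropped.
- t1 row (vid=4): matches 3 t2 row(s) → 3 output row(s).
- t1 row (vid=1): matches 2 t2 row(s) → 2 output row(s).
- t1 row (vid=2): matches 1 t2 row(s) → 1 output row(s).
- t1 row (vid=4): matches 3 t2 row(s) → 3 output row(s).
Total: 12 rows.

12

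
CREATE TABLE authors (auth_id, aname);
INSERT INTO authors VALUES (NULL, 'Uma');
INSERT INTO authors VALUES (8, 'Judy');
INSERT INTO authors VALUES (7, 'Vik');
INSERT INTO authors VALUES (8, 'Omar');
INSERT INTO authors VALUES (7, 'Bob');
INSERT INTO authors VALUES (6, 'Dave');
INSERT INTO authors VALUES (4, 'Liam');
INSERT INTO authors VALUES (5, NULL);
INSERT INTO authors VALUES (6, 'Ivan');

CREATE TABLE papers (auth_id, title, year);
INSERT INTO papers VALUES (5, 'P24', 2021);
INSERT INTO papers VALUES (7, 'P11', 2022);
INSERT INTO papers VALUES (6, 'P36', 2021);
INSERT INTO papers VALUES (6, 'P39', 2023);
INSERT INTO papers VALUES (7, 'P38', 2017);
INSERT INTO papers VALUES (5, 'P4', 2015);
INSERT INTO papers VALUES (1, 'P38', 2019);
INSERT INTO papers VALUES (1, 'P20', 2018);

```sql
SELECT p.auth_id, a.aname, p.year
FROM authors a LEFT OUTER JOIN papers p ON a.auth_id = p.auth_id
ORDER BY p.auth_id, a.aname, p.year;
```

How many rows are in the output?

LEFT JOIN keeps every row from `authors`; unmatched rows get NULL for `papers`'s columns.
Matching on a.auth_id = p.auth_id. A NULL in a compared column never satisfies the condition.
- a[0] auth_id=NULL → no match; kept with NULLs on the p side.
- a[1] auth_id=8 → no match; kept with NULLs on the p side.
- a[2] auth_id=7 → 2 match(es) in p → 2 row(s).
- a[3] auth_id=8 → no match; kept with NULLs on the p side.
- a[4] auth_id=7 → 2 match(es) in p → 2 row(s).
- a[5] auth_id=6 → 2 match(es) in p → 2 row(s).
- a[6] auth_id=4 → no match; kept with NULLs on the p side.
- a[7] auth_id=5 → 2 match(es) in p → 2 row(s).
- a[8] auth_id=6 → 2 match(es) in p → 2 row(s).
Total: 10 matched + 4 padded = 14 rows.

14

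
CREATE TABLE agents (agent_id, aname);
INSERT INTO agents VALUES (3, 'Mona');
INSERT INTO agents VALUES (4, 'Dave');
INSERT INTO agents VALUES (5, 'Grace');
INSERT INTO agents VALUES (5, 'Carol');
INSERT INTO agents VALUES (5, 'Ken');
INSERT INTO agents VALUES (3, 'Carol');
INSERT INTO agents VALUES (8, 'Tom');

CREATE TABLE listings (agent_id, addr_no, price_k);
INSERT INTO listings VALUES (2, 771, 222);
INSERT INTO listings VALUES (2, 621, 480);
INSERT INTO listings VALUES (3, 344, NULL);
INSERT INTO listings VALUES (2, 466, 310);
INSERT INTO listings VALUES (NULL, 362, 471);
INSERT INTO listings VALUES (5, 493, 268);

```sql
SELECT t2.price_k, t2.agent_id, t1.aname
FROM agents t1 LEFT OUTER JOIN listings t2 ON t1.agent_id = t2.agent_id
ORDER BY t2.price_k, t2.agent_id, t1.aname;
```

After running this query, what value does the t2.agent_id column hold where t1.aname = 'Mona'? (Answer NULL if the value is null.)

LEFT JOIN keeps every row from `agents`; unmatched rows get NULL for `listings`'s columns.
Matching on t1.agent_id = t2.agent_id. A NULL in a compared column never satisfies the condition.
Matched pairs: 5; unmatched t1 rows kept: 2.

3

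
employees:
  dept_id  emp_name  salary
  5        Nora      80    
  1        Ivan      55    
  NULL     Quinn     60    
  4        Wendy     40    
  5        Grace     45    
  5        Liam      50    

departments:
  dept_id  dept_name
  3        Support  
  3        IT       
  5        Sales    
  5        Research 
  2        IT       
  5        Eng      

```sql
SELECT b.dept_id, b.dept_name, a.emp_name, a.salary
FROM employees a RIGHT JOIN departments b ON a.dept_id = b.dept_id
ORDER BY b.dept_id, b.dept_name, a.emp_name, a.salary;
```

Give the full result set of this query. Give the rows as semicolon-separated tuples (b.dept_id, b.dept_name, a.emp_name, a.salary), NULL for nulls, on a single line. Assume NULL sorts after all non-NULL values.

RIGHT JOIN keeps every row from `departments`; unmatched rows get NULL for `employees`'s columns.
Matching on a.dept_id = b.dept_id. A NULL in a compared column never satisfies the condition.
- a (dept_id=5) pairs with 3 row(s) of b.
- a (dept_id=1) has no partner in b.
- a (dept_id=NULL) has no partner in b.
- a (dept_id=4) has no partner in b.
- a (dept_id=5) pairs with 3 row(s) of b.
- a (dept_id=5) pairs with 3 row(s) of b.
- plus 3 unmatched b row(s), each kept with NULL a columns.

(2, IT, NULL, NULL); (3, IT, NULL, NULL); (3, Support, NULL, NULL); (5, Eng, Grace, 45); (5, Eng, Liam, 50); (5, Eng, Nora, 80); (5, Research, Grace, 45); (5, Research, Liam, 50); (5, Research, Nora, 80); (5, Sales, Grace, 45); (5, Sales, Liam, 50); (5, Sales, Nora, 80)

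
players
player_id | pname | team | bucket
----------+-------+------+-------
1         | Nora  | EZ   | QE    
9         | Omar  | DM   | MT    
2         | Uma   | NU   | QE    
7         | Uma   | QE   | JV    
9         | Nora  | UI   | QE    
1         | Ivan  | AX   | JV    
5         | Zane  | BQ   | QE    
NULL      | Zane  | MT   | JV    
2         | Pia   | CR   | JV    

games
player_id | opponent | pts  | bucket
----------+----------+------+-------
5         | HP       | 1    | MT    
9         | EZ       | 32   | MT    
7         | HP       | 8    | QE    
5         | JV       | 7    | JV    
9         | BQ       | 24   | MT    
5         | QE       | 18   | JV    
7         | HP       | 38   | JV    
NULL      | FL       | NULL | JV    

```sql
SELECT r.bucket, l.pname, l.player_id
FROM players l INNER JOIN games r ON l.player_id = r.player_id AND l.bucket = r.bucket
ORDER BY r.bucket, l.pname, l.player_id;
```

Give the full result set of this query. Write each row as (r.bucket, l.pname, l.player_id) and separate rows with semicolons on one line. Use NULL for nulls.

(JV, Uma, 7); (MT, Omar, 9); (MT, Omar, 9)

INNER JOIN keeps only pairs where the ON condition holds.
Matching on l.player_id = r.player_id AND l.bucket = r.bucket. A NULL in a compared column never satisfies the condition.
- l row (player_id=1, bucket=QE): no match → dropped.
- l row (player_id=9, bucket=MT): matches 2 r row(s) → 2 output row(s).
- l row (player_id=2, bucket=QE): no match → dropped.
- l row (player_id=7, bucket=JV): matches 1 r row(s) → 1 output row(s).
- l row (player_id=9, bucket=QE): no match → dropped.
- l row (player_id=1, bucket=JV): no match → dropped.
- l row (player_id=5, bucket=QE): no match → dropped.
- l row (player_id=NULL, bucket=JV): no match → dropped.
- l row (player_id=2, bucket=JV): no match → dropped.
After projecting and ordering:
r.bucket | l.pname | l.player_id
JV | Uma | 7
MT | Omar | 9
MT | Omar | 9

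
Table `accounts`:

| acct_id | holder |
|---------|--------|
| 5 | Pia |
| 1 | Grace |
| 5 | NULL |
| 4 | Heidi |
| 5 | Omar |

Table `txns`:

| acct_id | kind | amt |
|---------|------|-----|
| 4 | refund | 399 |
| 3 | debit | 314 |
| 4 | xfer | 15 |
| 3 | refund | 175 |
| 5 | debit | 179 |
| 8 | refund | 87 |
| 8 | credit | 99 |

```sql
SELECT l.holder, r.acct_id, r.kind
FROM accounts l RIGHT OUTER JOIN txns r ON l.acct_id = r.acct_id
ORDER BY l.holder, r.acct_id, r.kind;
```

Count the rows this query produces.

RIGHT JOIN keeps every row from `txns`; unmatched rows get NULL for `accounts`'s columns.
Matching on l.acct_id = r.acct_id.
- acct_id=5: 1 matching r row(s), so 1 row(s) emitted.
- acct_id=1: no matching r row.
- acct_id=5: 1 matching r row(s), so 1 row(s) emitted.
- acct_id=4: 2 matching r row(s), so 2 row(s) emitted.
- acct_id=5: 1 matching r row(s), so 1 row(s) emitted.
- 4 row(s) from r found no l partner → padded with NULL.
Total: 5 matched + 4 padded = 9 rows.

9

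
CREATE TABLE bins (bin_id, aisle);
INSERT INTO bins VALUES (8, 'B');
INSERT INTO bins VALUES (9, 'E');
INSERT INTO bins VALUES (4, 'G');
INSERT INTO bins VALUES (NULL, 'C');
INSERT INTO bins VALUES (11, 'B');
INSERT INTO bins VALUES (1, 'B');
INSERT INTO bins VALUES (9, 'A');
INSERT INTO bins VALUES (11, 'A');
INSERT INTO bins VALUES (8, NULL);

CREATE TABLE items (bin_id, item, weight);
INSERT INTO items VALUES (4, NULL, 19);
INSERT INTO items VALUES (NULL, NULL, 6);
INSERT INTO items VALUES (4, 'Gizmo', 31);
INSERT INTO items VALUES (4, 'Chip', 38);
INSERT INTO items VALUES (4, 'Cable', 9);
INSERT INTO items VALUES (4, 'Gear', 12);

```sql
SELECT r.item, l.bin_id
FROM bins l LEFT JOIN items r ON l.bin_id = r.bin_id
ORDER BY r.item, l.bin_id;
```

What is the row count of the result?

13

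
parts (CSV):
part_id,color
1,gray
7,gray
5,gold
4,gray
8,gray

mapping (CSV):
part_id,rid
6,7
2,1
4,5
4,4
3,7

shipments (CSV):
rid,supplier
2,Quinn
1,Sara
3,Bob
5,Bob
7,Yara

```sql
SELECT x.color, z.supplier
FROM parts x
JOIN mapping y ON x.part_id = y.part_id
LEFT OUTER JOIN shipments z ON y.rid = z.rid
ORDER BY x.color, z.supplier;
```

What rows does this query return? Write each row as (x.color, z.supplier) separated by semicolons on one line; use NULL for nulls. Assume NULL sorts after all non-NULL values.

Step 1 — x INNER JOIN y on part_id → 2 row(s).
Then LEFT JOIN `shipments z` on rid: each of those 2 rows is kept; rows whose y.rid has no match in z get NULL for z's columns.

(gray, Bob); (gray, NULL)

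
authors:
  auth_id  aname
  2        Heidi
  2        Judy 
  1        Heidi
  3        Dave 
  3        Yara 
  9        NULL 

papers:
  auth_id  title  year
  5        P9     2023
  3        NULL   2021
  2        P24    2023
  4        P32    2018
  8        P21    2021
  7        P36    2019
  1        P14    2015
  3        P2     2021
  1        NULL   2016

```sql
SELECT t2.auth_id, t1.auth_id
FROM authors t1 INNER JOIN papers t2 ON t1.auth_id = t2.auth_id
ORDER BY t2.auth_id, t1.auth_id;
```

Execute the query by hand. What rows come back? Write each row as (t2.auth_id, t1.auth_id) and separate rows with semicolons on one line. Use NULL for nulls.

(1, 1); (1, 1); (2, 2); (2, 2); (3, 3); (3, 3); (3, 3); (3, 3)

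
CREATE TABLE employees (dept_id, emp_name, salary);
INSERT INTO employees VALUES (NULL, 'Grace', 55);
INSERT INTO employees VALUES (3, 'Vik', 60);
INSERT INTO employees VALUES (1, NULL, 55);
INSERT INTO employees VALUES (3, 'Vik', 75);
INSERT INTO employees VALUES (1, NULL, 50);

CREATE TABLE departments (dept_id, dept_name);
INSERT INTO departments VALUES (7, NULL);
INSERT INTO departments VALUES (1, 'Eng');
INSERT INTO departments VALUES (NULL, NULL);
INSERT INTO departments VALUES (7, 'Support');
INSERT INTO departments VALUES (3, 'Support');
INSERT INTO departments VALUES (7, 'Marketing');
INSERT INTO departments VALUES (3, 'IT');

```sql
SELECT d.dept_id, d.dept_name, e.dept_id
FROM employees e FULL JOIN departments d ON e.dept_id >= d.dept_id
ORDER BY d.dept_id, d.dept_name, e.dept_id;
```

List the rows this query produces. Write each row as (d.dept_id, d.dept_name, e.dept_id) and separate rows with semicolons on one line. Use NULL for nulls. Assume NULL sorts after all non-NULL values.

FULL OUTER JOIN keeps every row from both sides; unmatched rows get NULL for the other side's columns.
Matching on e.dept_id >= d.dept_id. A NULL in a compared column never satisfies the condition.
- dept_id=NULL: no d row matches, row kept with d columns NULL.
- dept_id=3: 3 matching d row(s), so 3 row(s) emitted.
- dept_id=1: 1 matching d row(s), so 1 row(s) emitted.
- dept_id=3: 3 matching d row(s), so 3 row(s) emitted.
- dept_id=1: 1 matching d row(s), so 1 row(s) emitted.
- plus 4 unmatched d row(s), each kept with NULL e columns.

(1, Eng, 1); (1, Eng, 1); (1, Eng, 3); (1, Eng, 3); (3, IT, 3); (3, IT, 3); (3, Support, 3); (3, Support, 3); (7, Marketing, NULL); (7, Support, NULL); (7, NULL, NULL); (NULL, NULL, NULL); (NULL, NULL, NULL)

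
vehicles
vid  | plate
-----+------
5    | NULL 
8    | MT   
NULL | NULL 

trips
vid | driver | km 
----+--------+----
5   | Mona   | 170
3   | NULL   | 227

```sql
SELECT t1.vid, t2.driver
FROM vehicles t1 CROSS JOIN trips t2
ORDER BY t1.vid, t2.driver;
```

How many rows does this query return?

6

CROSS JOIN pairs every row of `vehicles` with every row of `trips`: 3 × 2 = 6 rows.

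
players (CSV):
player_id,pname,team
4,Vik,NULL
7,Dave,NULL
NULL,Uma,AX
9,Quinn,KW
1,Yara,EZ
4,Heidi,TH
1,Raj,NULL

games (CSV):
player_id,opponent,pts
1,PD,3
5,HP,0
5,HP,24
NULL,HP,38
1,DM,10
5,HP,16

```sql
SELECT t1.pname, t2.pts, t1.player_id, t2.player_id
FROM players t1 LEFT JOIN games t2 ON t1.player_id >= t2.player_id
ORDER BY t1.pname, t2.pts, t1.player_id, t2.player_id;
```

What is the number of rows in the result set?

LEFT JOIN keeps every row from `players`; unmatched rows get NULL for `games`'s columns.
Matching on t1.player_id >= t2.player_id. A NULL in a compared column never satisfies the condition.
- t1[0] player_id=4 → 2 match(es) in t2 → 2 row(s).
- t1[1] player_id=7 → 5 match(es) in t2 → 5 row(s).
- t1[2] player_id=NULL → no match; kept with NULLs on the t2 side.
- t1[3] player_id=9 → 5 match(es) in t2 → 5 row(s).
- t1[4] player_id=1 → 2 match(es) in t2 → 2 row(s).
- t1[5] player_id=4 → 2 match(es) in t2 → 2 row(s).
- t1[6] player_id=1 → 2 match(es) in t2 → 2 row(s).
Total: 18 matched + 1 padded = 19 rows.

19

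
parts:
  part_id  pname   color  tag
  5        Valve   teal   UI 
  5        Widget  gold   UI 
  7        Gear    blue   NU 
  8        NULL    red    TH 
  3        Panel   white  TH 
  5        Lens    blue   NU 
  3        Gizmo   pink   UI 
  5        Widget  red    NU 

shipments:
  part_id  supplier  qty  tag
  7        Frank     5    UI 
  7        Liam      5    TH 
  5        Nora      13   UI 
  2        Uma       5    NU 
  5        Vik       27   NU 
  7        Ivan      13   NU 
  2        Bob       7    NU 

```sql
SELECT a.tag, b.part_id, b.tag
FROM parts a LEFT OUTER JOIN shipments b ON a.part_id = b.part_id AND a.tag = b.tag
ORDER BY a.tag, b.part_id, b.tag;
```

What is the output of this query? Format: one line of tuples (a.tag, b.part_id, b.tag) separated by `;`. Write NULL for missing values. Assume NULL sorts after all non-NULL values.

LEFT JOIN keeps every row from `parts`; unmatched rows get NULL for `shipments`'s columns.
Matching on a.part_id = b.part_id AND a.tag = b.tag.
- a row (part_id=5, tag=UI): matches 1 b row(s) → 1 output row(s).
- a row (part_id=5, tag=UI): matches 1 b row(s) → 1 output row(s).
- a row (part_id=7, tag=NU): matches 1 b row(s) → 1 output row(s).
- a row (part_id=8, tag=TH): no match → kept, b columns NULL.
- a row (part_id=3, tag=TH): no match → kept, b columns NULL.
- a row (part_id=5, tag=NU): matches 1 b row(s) → 1 output row(s).
- a row (part_id=3, tag=UI): no match → kept, b columns NULL.
- a row (part_id=5, tag=NU): matches 1 b row(s) → 1 output row(s).
After projecting and ordering:
a.tag | b.part_id | b.tag
NU | 5 | NU
NU | 5 | NU
NU | 7 | NU
TH | NULL | NULL
TH | NULL | NULL
UI | 5 | UI
UI | 5 | UI
UI | NULL | NULL

(NU, 5, NU); (NU, 5, NU); (NU, 7, NU); (TH, NULL, NULL); (TH, NULL, NULL); (UI, 5, UI); (UI, 5, UI); (UI, NULL, NULL)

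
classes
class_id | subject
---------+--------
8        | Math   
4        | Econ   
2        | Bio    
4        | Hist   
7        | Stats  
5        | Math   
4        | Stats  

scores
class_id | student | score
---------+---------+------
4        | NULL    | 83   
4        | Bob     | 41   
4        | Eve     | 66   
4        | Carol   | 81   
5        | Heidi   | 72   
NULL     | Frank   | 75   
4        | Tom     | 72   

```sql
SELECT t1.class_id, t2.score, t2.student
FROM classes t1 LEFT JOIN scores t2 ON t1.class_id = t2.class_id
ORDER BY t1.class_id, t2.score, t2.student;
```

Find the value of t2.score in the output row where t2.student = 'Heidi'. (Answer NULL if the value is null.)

LEFT JOIN keeps every row from `classes`; unmatched rows get NULL for `scores`'s columns.
Matching on t1.class_id = t2.class_id. A NULL in a compared column never satisfies the condition.
- t1 (class_id=8) has no partner → padded with NULL.
- t1 (class_id=4) pairs with 5 row(s) of t2.
- t1 (class_id=2) has no partner → padded with NULL.
- t1 (class_id=4) pairs with 5 row(s) of t2.
- t1 (class_id=7) has no partner → padded with NULL.
- t1 (class_id=5) pairs with 1 row(s) of t2.
- t1 (class_id=4) pairs with 5 row(s) of t2.

72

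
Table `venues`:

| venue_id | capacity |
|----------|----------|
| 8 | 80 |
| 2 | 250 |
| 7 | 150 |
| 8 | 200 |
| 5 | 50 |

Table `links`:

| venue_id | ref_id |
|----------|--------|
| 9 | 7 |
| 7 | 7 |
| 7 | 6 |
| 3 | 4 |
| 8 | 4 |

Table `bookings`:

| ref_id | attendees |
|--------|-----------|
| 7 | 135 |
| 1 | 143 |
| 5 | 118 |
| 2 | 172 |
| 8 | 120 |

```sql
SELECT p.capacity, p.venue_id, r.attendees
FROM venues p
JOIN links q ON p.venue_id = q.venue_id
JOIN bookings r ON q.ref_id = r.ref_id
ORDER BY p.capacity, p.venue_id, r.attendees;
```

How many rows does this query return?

1

Joins associate left-to-right: venues INNER JOIN links on venue_id gives 4 intermediate row(s).
Then INNER JOIN `bookings r` on ref_id: keep only rows whose q.ref_id appears in r.
Result: 1 row(s).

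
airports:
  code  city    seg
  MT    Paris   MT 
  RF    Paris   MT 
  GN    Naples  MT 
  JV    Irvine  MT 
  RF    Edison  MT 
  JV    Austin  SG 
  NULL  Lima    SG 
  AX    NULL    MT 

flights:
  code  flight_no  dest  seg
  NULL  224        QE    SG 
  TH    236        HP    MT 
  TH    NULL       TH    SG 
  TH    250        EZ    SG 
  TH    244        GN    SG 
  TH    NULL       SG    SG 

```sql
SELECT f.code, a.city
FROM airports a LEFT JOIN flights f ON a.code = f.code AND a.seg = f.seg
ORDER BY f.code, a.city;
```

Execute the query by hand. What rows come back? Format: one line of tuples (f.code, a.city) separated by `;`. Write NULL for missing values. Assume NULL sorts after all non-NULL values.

LEFT JOIN keeps every row from `airports`; unmatched rows get NULL for `flights`'s columns.
Matching on a.code = f.code AND a.seg = f.seg. A NULL in a compared column never satisfies the condition.
- a (code=MT, seg=MT) has no partner → padded with NULL.
- a (code=RF, seg=MT) has no partner → padded with NULL.
- a (code=GN, seg=MT) has no partner → padded with NULL.
- a (code=JV, seg=MT) has no partner → padded with NULL.
- a (code=RF, seg=MT) has no partner → padded with NULL.
- a (code=JV, seg=SG) has no partner → padded with NULL.
- a (code=NULL, seg=SG) has no partner → padded with NULL.
- a (code=AX, seg=MT) has no partner → padded with NULL.
After projecting and ordering:
f.code | a.city
NULL | Austin
NULL | Edison
NULL | Irvine
NULL | Lima
NULL | Naples
NULL | Paris
NULL | Paris
NULL | NULL

(NULL, Austin); (NULL, Edison); (NULL, Irvine); (NULL, Lima); (NULL, Naples); (NULL, Paris); (NULL, Paris); (NULL, NULL)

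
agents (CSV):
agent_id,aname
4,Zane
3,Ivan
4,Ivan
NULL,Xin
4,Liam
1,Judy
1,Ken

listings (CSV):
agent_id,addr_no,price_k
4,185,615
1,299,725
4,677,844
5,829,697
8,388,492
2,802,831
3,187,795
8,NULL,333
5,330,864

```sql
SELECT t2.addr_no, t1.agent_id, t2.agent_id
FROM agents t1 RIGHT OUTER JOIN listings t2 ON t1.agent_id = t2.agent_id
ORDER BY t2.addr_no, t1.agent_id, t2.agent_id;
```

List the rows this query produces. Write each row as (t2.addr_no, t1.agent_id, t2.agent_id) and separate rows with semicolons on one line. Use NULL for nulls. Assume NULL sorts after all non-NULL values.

RIGHT JOIN keeps every row from `listings`; unmatched rows get NULL for `agents`'s columns.
Matching on t1.agent_id = t2.agent_id. A NULL in a compared column never satisfies the condition.
- t1 (agent_id=4) pairs with 2 row(s) of t2.
- t1 (agent_id=3) pairs with 1 row(s) of t2.
- t1 (agent_id=4) pairs with 2 row(s) of t2.
- t1 (agent_id=NULL) has no partner in t2.
- t1 (agent_id=4) pairs with 2 row(s) of t2.
- t1 (agent_id=1) pairs with 1 row(s) of t2.
- t1 (agent_id=1) pairs with 1 row(s) of t2.
- 5 t2 row(s) had no t1 match → kept, t1 columns NULL.

(185, 4, 4); (185, 4, 4); (185, 4, 4); (187, 3, 3); (299, 1, 1); (299, 1, 1); (330, NULL, 5); (388, NULL, 8); (677, 4, 4); (677, 4, 4); (677, 4, 4); (802, NULL, 2); (829, NULL, 5); (NULL, NULL, 8)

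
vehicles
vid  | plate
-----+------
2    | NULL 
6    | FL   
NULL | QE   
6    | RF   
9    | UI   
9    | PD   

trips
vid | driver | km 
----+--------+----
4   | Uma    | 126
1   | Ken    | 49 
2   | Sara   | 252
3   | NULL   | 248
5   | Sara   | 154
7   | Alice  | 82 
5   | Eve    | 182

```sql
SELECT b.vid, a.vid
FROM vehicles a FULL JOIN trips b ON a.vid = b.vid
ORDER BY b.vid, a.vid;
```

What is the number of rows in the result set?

12

FULL OUTER JOIN keeps every row from both sides; unmatched rows get NULL for the other side's columns.
Matching on a.vid = b.vid. A NULL in a compared column never satisfies the condition.
- a row (vid=2): matches 1 b row(s) → 1 output row(s).
- a row (vid=6): no match → kept, b columns NULL.
- a row (vid=NULL): no match → kept, b columns NULL.
- a row (vid=6): no match → kept, b columns NULL.
- a row (vid=9): no match → kept, b columns NULL.
- a row (vid=9): no match → kept, b columns NULL.
- 6 row(s) from b found no a partner → padded with NULL.
Total: 1 matched + 11 padded = 12 rows.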